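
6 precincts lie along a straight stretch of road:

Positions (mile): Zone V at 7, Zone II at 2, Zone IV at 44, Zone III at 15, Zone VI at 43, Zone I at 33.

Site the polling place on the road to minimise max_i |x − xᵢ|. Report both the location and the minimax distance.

The 1-center on a line is the midpoint of the two extreme points: leftmost at 2, rightmost at 44.
Optimal location = (2 + 44)/2 = 23; maximum distance = (44 − 2)/2 = 21.

location 23, max distance 21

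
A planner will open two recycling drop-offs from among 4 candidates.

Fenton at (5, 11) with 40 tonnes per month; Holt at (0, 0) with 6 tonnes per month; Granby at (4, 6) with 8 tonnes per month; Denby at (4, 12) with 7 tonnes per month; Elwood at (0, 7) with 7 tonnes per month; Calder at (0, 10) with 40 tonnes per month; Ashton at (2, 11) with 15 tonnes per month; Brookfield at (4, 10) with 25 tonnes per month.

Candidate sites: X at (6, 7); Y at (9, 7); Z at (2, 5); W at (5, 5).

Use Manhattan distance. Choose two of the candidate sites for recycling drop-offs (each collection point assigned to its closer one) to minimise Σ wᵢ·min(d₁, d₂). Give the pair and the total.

Evaluate every pair (each demand assigned to the nearer of the two):
  {X, Z}: total = 838
  {Z, W}: total = 902
  {X, W}: total = 972
  {X, Y}: total = 998
  {Y, Z}: total = 1022
  {Y, W}: total = 1106
Best pair: {X, Z} with total 838.

{X, Z}, total 838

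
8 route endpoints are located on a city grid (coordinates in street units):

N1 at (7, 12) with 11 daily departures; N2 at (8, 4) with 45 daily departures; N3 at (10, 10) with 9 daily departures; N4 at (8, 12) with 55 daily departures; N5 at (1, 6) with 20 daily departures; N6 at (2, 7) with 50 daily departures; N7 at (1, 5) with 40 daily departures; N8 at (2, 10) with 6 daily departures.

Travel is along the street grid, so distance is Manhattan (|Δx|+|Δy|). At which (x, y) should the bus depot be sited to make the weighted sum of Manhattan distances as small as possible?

(7, 7)

Manhattan distance separates: Σwᵢ(|x−xᵢ|+|y−yᵢ|) = Σwᵢ|x−xᵢ| + Σwᵢ|y−yᵢ|, so x and y are optimised independently as 1-D weighted medians.
Total weight W = 236; half = 118.
x-coordinate, sorted with cumulative weight:
  x=1 (N5, w=20) cum 20
  x=1 (N7, w=40) cum 60
  x=2 (N6, w=50) cum 110
  x=2 (N8, w=6) cum 116
  x=7 (N1, w=11) cum 127  ← median
  x=8 (N2, w=45) cum 172
  x=8 (N4, w=55) cum 227
  x=10 (N3, w=9) cum 236
⇒ x* = 7
y-coordinate, sorted with cumulative weight:
  y=4 (N2, w=45) cum 45
  y=5 (N7, w=40) cum 85
  y=6 (N5, w=20) cum 105
  y=7 (N6, w=50) cum 155  ← median
  y=10 (N3, w=9) cum 164
  y=10 (N8, w=6) cum 170
  y=12 (N1, w=11) cum 181
  y=12 (N4, w=55) cum 236
⇒ y* = 7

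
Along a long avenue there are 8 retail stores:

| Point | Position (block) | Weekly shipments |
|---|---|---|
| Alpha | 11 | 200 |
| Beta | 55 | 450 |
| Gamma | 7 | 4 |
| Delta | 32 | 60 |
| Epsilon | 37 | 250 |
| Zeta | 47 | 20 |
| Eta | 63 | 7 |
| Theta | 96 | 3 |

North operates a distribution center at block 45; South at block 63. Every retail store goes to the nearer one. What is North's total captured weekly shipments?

534

The indifferent point is the midpoint (45+63)/2 = 54; retail stores left of it (closer to North at 45) go to North, those right go to South.
  Gamma at 7 (w=4) → North
  Alpha at 11 (w=200) → North
  Delta at 32 (w=60) → North
  Epsilon at 37 (w=250) → North
  Zeta at 47 (w=20) → North
  Beta at 55 (w=450) → South
  Eta at 63 (w=7) → South
  Theta at 96 (w=3) → South
North captures 534; South captures 460.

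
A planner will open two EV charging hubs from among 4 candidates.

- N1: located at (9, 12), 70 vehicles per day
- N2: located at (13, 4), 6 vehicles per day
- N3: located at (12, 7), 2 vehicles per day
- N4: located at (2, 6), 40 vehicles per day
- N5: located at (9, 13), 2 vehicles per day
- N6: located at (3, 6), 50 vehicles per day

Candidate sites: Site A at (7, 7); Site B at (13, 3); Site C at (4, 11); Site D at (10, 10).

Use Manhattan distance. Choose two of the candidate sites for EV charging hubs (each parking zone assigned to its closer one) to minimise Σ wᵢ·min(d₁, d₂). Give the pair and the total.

Evaluate every pair (each demand assigned to the nearer of the two):
  {Site A, Site D}: total = 772
  {Site C, Site D}: total = 862
  {Site A, Site C}: total = 988
  {Site A, Site B}: total = 1012
  {Site B, Site C}: total = 1030
  {Site B, Site D}: total = 1264
Best pair: {Site A, Site D} with total 772.

{Site A, Site D}, total 772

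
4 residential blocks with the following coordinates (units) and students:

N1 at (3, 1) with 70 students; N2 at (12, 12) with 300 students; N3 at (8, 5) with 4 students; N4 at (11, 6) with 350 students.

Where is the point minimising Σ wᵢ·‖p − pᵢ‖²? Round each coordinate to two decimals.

The minimiser of Σwᵢ‖p−pᵢ‖² is the weighted centroid p* = (Σwᵢpᵢ)/(Σwᵢ).
Σwᵢ = 724.
Σwᵢxᵢ = 70·3 + 300·12 + 4·8 + 350·11 = 7692.
Σwᵢyᵢ = 70·1 + 300·12 + 4·5 + 350·6 = 5790.
x* = 7692/724 = 10.62, y* = 5790/724 = 8.00.

(10.62, 8.00)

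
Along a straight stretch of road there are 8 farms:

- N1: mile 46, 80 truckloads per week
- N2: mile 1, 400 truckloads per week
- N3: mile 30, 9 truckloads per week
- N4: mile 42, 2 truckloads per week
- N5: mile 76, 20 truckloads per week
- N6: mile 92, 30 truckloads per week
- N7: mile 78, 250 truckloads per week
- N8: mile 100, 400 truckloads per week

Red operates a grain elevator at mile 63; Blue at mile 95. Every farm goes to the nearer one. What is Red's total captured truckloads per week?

761

The indifferent point is the midpoint (63+95)/2 = 79; farms left of it (closer to Red at 63) go to Red, those right go to Blue.
  N2 at 1 (w=400) → Red
  N3 at 30 (w=9) → Red
  N4 at 42 (w=2) → Red
  N1 at 46 (w=80) → Red
  N5 at 76 (w=20) → Red
  N7 at 78 (w=250) → Red
  N6 at 92 (w=30) → Blue
  N8 at 100 (w=400) → Blue
Red captures 761; Blue captures 430.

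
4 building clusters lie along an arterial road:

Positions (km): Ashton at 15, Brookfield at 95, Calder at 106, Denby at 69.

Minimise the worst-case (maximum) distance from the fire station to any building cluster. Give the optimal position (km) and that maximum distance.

location 60.5, max distance 45.5

The 1-center on a line is the midpoint of the two extreme points: leftmost at 15, rightmost at 106.
Optimal location = (15 + 106)/2 = 60.5; maximum distance = (106 − 15)/2 = 45.5.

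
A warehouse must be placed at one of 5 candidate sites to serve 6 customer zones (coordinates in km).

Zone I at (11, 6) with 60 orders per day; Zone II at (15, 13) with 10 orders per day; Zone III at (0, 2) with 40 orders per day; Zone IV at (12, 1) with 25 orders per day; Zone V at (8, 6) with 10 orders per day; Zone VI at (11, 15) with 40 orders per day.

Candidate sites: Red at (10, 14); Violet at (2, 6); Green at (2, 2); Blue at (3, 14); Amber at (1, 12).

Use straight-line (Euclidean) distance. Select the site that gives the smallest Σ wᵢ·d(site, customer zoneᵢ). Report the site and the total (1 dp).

Red, total 1627.4 km

Total weighted distance at each candidate:
  Red (10, 14): total = 1627.4
  Violet (2, 6): total = 1715.2
  Green (2, 2): total = 1797.0
  Blue (3, 14): total = 2106.1
  Amber (1, 12): total = 2140.8
Minimum is at Red with total 1627.4 km.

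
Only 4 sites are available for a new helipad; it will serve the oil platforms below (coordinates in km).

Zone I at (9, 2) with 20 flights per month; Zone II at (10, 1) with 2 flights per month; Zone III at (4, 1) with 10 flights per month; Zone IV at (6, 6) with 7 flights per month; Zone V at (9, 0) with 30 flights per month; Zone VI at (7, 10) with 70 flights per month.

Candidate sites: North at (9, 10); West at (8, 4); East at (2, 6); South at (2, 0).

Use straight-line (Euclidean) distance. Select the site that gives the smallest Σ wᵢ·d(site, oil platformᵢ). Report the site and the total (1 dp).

West, total 671.2 km

Total weighted distance at each candidate:
  North (9, 10): total = 756.1
  West (8, 4): total = 671.2
  East (2, 6): total = 986.8
  South (2, 0): total = 1227.2
Minimum is at West with total 671.2 km.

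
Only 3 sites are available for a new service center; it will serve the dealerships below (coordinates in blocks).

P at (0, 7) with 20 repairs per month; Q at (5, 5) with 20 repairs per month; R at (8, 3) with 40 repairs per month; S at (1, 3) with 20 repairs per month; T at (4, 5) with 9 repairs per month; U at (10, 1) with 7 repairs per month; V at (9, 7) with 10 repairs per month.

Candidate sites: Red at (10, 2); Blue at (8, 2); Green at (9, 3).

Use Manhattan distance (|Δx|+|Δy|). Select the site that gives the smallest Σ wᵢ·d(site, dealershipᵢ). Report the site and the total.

Green, total 704 blocks

Total weighted distance at each candidate:
  Red (10, 2): total = 928
  Blue (8, 2): total = 724
  Green (9, 3): total = 704
Minimum is at Green with total 704 blocks.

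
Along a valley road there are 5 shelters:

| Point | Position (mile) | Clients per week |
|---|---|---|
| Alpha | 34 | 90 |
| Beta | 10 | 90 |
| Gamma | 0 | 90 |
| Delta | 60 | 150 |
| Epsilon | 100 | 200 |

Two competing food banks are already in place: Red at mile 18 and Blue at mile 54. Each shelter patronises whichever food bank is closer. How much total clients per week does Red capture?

The indifferent point is the midpoint (18+54)/2 = 36; shelters left of it (closer to Red at 18) go to Red, those right go to Blue.
  Gamma at 0 (w=90) → Red
  Beta at 10 (w=90) → Red
  Alpha at 34 (w=90) → Red
  Delta at 60 (w=150) → Blue
  Epsilon at 100 (w=200) → Blue
Red captures 270; Blue captures 350.

270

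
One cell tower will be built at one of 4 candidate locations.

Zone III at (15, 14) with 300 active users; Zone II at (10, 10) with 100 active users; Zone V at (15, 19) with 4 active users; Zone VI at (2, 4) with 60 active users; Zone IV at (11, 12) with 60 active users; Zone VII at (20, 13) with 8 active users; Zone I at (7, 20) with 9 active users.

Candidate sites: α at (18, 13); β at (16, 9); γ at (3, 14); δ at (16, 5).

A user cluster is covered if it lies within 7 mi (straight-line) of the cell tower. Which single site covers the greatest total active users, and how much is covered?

β, covering 468

Coverage radius r = 7 mi; a point is covered iff (Δx)²+(Δy)² ≤ 7² = 49.
  α (18, 13): covers {Zone III, Zone V, Zone VII} → 312
  β (16, 9): covers {Zone III, Zone II, Zone IV, Zone VII} → 468
  γ (3, 14): covers {none} → 0
  δ (16, 5): covers {none} → 0
Maximum coverage at β: 468 active users.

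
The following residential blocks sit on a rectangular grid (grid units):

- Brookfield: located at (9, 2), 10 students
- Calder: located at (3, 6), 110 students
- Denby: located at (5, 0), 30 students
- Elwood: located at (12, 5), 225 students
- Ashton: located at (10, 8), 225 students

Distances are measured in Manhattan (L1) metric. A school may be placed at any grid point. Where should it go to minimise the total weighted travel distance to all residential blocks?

Manhattan distance separates: Σwᵢ(|x−xᵢ|+|y−yᵢ|) = Σwᵢ|x−xᵢ| + Σwᵢ|y−yᵢ|, so x and y are optimised independently as 1-D weighted medians.
Total weight W = 600; half = 300.
x-coordinate, sorted with cumulative weight:
  x=3 (Calder, w=110) cum 110
  x=5 (Denby, w=30) cum 140
  x=9 (Brookfield, w=10) cum 150
  x=10 (Ashton, w=225) cum 375  ← median
  x=12 (Elwood, w=225) cum 600
⇒ x* = 10
y-coordinate, sorted with cumulative weight:
  y=0 (Denby, w=30) cum 30
  y=2 (Brookfield, w=10) cum 40
  y=5 (Elwood, w=225) cum 265
  y=6 (Calder, w=110) cum 375  ← median
  y=8 (Ashton, w=225) cum 600
⇒ y* = 6

(10, 6)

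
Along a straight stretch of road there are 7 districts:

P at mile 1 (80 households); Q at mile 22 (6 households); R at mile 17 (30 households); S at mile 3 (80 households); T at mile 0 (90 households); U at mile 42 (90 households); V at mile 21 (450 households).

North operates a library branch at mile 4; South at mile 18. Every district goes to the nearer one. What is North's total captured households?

250

The indifferent point is the midpoint (4+18)/2 = 11; districts left of it (closer to North at 4) go to North, those right go to South.
  T at 0 (w=90) → North
  P at 1 (w=80) → North
  S at 3 (w=80) → North
  R at 17 (w=30) → South
  V at 21 (w=450) → South
  Q at 22 (w=6) → South
  U at 42 (w=90) → South
North captures 250; South captures 576.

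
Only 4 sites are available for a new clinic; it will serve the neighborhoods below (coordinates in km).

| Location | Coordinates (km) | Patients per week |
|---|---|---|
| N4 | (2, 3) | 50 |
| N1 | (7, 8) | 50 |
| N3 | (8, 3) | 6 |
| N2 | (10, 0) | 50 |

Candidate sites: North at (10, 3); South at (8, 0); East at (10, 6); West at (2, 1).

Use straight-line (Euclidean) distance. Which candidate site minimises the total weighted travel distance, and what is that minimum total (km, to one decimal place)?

North, total 853.5 km

Total weighted distance at each candidate:
  North (10, 3): total = 853.5
  South (8, 0): total = 856.5
  East (10, 6): total = 929.1
  West (2, 1): total = 971.2
Minimum is at North with total 853.5 km.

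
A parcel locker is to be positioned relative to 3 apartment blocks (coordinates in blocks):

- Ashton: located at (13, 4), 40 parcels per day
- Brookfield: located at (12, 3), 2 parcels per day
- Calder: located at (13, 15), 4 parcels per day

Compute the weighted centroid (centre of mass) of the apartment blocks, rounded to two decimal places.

The minimiser of Σwᵢ‖p−pᵢ‖² is the weighted centroid p* = (Σwᵢpᵢ)/(Σwᵢ).
Σwᵢ = 46.
Σwᵢxᵢ = 40·13 + 2·12 + 4·13 = 596.
Σwᵢyᵢ = 40·4 + 2·3 + 4·15 = 226.
x* = 596/46 = 12.96, y* = 226/46 = 4.91.

(12.96, 4.91)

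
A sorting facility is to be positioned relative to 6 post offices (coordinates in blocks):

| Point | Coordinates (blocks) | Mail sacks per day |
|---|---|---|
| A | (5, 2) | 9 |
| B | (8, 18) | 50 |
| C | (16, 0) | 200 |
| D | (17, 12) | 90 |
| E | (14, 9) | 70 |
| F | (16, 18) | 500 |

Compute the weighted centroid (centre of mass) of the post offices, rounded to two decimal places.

(15.40, 12.65)

The minimiser of Σwᵢ‖p−pᵢ‖² is the weighted centroid p* = (Σwᵢpᵢ)/(Σwᵢ).
Σwᵢ = 919.
Σwᵢxᵢ = 9·5 + 50·8 + 200·16 + 90·17 + 70·14 + 500·16 = 14155.
Σwᵢyᵢ = 9·2 + 50·18 + 200·0 + 90·12 + 70·9 + 500·18 = 11628.
x* = 14155/919 = 15.40, y* = 11628/919 = 12.65.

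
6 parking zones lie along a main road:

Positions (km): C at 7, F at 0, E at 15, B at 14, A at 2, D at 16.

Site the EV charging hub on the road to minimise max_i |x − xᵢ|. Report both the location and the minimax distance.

The 1-center on a line is the midpoint of the two extreme points: leftmost at 0, rightmost at 16.
Optimal location = (0 + 16)/2 = 8; maximum distance = (16 − 0)/2 = 8.

location 8, max distance 8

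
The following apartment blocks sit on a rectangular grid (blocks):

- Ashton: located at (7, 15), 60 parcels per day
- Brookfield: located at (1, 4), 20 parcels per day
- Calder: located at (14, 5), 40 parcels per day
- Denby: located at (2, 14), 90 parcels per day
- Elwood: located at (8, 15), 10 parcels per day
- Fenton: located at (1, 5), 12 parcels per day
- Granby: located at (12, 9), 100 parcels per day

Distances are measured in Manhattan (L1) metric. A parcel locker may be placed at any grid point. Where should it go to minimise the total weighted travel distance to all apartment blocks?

Manhattan distance separates: Σwᵢ(|x−xᵢ|+|y−yᵢ|) = Σwᵢ|x−xᵢ| + Σwᵢ|y−yᵢ|, so x and y are optimised independently as 1-D weighted medians.
Total weight W = 332; half = 166.
x-coordinate, sorted with cumulative weight:
  x=1 (Brookfield, w=20) cum 20
  x=1 (Fenton, w=12) cum 32
  x=2 (Denby, w=90) cum 122
  x=7 (Ashton, w=60) cum 182  ← median
  x=8 (Elwood, w=10) cum 192
  x=12 (Granby, w=100) cum 292
  x=14 (Calder, w=40) cum 332
⇒ x* = 7
y-coordinate, sorted with cumulative weight:
  y=4 (Brookfield, w=20) cum 20
  y=5 (Calder, w=40) cum 60
  y=5 (Fenton, w=12) cum 72
  y=9 (Granby, w=100) cum 172  ← median
  y=14 (Denby, w=90) cum 262
  y=15 (Ashton, w=60) cum 322
  y=15 (Elwood, w=10) cum 332
⇒ y* = 9

(7, 9)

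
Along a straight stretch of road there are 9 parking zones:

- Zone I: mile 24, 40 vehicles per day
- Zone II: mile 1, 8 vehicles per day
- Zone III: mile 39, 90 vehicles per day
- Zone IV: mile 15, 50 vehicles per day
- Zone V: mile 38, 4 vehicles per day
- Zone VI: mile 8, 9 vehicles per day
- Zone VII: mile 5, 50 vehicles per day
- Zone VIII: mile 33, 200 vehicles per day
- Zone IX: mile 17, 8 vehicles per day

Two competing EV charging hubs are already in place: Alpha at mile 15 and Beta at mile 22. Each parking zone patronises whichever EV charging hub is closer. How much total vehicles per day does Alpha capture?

The indifferent point is the midpoint (15+22)/2 = 18.5; parking zones left of it (closer to Alpha at 15) go to Alpha, those right go to Beta.
  Zone II at 1 (w=8) → Alpha
  Zone VII at 5 (w=50) → Alpha
  Zone VI at 8 (w=9) → Alpha
  Zone IV at 15 (w=50) → Alpha
  Zone IX at 17 (w=8) → Alpha
  Zone I at 24 (w=40) → Beta
  Zone VIII at 33 (w=200) → Beta
  Zone V at 38 (w=4) → Beta
  Zone III at 39 (w=90) → Beta
Alpha captures 125; Beta captures 334.

125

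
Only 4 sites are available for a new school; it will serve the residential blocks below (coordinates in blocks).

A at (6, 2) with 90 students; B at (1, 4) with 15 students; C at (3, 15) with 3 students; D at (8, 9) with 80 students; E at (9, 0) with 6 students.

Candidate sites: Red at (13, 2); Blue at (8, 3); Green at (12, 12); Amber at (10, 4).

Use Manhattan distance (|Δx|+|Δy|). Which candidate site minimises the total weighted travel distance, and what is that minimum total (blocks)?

Total weighted distance at each candidate:
  Red (13, 2): total = 1905
  Blue (8, 3): total = 945
  Green (12, 12): total = 2411
  Amber (10, 4): total = 1319
Minimum is at Blue with total 945 blocks.

Blue, total 945 blocks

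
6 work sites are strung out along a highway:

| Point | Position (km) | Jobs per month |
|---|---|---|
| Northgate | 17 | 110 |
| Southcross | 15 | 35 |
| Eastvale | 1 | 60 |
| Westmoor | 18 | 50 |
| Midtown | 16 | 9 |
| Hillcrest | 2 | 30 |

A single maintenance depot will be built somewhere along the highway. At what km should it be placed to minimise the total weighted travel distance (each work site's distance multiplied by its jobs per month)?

x = 17

For a sum of weighted absolute distances on a line, the optimum is the weighted median (not the mean). Total weight W = 294; half-weight = 147.
Sort by position and accumulate weight:
  km 1 (Eastvale, w=60) → cum 60
  km 2 (Hillcrest, w=30) → cum 90
  km 15 (Southcross, w=35) → cum 125
  km 16 (Midtown, w=9) → cum 134
  km 17 (Northgate, w=110) → cum 244  ≥ 147 → median here
  km 18 (Westmoor, w=50) → cum 294
Optimal location: km 17.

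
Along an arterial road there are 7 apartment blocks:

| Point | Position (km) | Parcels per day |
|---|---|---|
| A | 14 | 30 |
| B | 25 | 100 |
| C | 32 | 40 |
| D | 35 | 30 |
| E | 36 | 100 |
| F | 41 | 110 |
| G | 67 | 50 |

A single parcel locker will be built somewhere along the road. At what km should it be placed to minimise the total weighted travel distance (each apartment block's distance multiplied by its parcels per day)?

For a sum of weighted absolute distances on a line, the optimum is the weighted median (not the mean). Total weight W = 460; half-weight = 230.
Sort by position and accumulate weight:
  km 14 (A, w=30) → cum 30
  km 25 (B, w=100) → cum 130
  km 32 (C, w=40) → cum 170
  km 35 (D, w=30) → cum 200
  km 36 (E, w=100) → cum 300  ≥ 230 → median here
  km 41 (F, w=110) → cum 410
  km 67 (G, w=50) → cum 460
Optimal location: km 36.

x = 36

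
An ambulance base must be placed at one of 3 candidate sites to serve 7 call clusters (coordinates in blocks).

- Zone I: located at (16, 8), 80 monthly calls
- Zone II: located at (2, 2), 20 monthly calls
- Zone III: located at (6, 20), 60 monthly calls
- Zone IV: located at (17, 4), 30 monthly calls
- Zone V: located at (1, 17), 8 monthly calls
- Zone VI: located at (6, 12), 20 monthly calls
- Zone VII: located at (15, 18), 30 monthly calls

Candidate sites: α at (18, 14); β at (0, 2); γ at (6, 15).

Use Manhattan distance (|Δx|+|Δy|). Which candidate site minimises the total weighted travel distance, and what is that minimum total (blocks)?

Total weighted distance at each candidate:
  α (18, 14): total = 3260
  β (0, 2): total = 5188
  γ (6, 15): total = 3136
Minimum is at γ with total 3136 blocks.

γ, total 3136 blocks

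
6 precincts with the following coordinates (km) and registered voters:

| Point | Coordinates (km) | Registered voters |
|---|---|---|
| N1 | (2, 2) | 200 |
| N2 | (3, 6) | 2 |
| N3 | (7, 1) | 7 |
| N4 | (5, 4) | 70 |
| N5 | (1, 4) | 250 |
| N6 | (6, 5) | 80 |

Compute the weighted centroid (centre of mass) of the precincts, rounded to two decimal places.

The minimiser of Σwᵢ‖p−pᵢ‖² is the weighted centroid p* = (Σwᵢpᵢ)/(Σwᵢ).
Σwᵢ = 609.
Σwᵢxᵢ = 200·2 + 2·3 + 7·7 + 70·5 + 250·1 + 80·6 = 1535.
Σwᵢyᵢ = 200·2 + 2·6 + 7·1 + 70·4 + 250·4 + 80·5 = 2099.
x* = 1535/609 = 2.52, y* = 2099/609 = 3.45.

(2.52, 3.45)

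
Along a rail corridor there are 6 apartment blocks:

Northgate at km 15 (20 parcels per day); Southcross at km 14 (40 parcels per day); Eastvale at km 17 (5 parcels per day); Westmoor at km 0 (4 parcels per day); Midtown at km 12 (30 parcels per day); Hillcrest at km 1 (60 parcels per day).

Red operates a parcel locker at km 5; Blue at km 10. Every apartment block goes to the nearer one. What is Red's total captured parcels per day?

The indifferent point is the midpoint (5+10)/2 = 7.5; apartment blocks left of it (closer to Red at 5) go to Red, those right go to Blue.
  Westmoor at 0 (w=4) → Red
  Hillcrest at 1 (w=60) → Red
  Midtown at 12 (w=30) → Blue
  Southcross at 14 (w=40) → Blue
  Northgate at 15 (w=20) → Blue
  Eastvale at 17 (w=5) → Blue
Red captures 64; Blue captures 95.

64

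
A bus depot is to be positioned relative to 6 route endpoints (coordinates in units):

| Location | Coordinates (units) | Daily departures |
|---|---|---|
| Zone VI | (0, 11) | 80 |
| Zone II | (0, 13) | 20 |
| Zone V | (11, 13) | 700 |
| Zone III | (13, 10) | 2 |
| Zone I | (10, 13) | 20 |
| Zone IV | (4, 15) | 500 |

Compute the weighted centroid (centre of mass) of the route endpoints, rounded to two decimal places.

The minimiser of Σwᵢ‖p−pᵢ‖² is the weighted centroid p* = (Σwᵢpᵢ)/(Σwᵢ).
Σwᵢ = 1322.
Σwᵢxᵢ = 80·0 + 20·0 + 700·11 + 2·13 + 20·10 + 500·4 = 9926.
Σwᵢyᵢ = 80·11 + 20·13 + 700·13 + 2·10 + 20·13 + 500·15 = 18020.
x* = 9926/1322 = 7.51, y* = 18020/1322 = 13.63.

(7.51, 13.63)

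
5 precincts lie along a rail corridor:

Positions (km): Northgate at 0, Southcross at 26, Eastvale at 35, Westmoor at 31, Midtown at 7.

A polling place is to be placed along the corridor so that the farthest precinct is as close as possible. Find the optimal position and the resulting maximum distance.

location 17.5, max distance 17.5

The 1-center on a line is the midpoint of the two extreme points: leftmost at 0, rightmost at 35.
Optimal location = (0 + 35)/2 = 17.5; maximum distance = (35 − 0)/2 = 17.5.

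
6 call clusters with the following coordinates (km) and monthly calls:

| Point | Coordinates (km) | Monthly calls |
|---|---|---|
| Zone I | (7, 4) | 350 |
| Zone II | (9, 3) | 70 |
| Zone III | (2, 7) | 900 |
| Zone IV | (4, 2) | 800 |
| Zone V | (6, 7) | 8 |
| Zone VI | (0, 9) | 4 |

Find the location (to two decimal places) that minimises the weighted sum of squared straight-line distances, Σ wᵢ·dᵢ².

The minimiser of Σwᵢ‖p−pᵢ‖² is the weighted centroid p* = (Σwᵢpᵢ)/(Σwᵢ).
Σwᵢ = 2132.
Σwᵢxᵢ = 350·7 + 70·9 + 900·2 + 800·4 + 8·6 + 4·0 = 8128.
Σwᵢyᵢ = 350·4 + 70·3 + 900·7 + 800·2 + 8·7 + 4·9 = 9602.
x* = 8128/2132 = 3.81, y* = 9602/2132 = 4.50.

(3.81, 4.50)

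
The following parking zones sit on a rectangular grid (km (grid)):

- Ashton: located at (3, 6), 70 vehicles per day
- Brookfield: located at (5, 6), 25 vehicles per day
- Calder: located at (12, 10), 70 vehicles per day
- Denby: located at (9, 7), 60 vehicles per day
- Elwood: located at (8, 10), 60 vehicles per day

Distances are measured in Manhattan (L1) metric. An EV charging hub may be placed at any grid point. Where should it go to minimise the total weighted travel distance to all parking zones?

Manhattan distance separates: Σwᵢ(|x−xᵢ|+|y−yᵢ|) = Σwᵢ|x−xᵢ| + Σwᵢ|y−yᵢ|, so x and y are optimised independently as 1-D weighted medians.
Total weight W = 285; half = 142.5.
x-coordinate, sorted with cumulative weight:
  x=3 (Ashton, w=70) cum 70
  x=5 (Brookfield, w=25) cum 95
  x=8 (Elwood, w=60) cum 155  ← median
  x=9 (Denby, w=60) cum 215
  x=12 (Calder, w=70) cum 285
⇒ x* = 8
y-coordinate, sorted with cumulative weight:
  y=6 (Ashton, w=70) cum 70
  y=6 (Brookfield, w=25) cum 95
  y=7 (Denby, w=60) cum 155  ← median
  y=10 (Calder, w=70) cum 225
  y=10 (Elwood, w=60) cum 285
⇒ y* = 7

(8, 7)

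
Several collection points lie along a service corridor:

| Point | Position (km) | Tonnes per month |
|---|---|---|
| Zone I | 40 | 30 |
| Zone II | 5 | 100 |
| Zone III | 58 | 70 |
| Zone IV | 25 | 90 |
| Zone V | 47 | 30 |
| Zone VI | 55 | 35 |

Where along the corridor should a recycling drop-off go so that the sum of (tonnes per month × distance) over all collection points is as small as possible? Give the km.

For a sum of weighted absolute distances on a line, the optimum is the weighted median (not the mean). Total weight W = 355; half-weight = 177.5.
Sort by position and accumulate weight:
  km 5 (Zone II, w=100) → cum 100
  km 25 (Zone IV, w=90) → cum 190  ≥ 177.5 → median here
  km 40 (Zone I, w=30) → cum 220
  km 47 (Zone V, w=30) → cum 250
  km 55 (Zone VI, w=35) → cum 285
  km 58 (Zone III, w=70) → cum 355
Optimal location: km 25.

x = 25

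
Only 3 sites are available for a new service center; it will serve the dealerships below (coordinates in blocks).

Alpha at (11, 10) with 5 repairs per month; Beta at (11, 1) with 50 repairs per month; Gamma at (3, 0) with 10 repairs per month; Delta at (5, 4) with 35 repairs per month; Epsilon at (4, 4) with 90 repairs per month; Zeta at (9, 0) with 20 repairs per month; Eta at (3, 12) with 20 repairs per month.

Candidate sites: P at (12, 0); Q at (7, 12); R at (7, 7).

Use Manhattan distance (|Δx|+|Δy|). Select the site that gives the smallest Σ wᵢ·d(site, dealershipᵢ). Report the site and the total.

Total weighted distance at each candidate:
  P (12, 0): total = 2190
  Q (7, 12): total = 2640
  R (7, 7): total = 1720
Minimum is at R with total 1720 blocks.

R, total 1720 blocks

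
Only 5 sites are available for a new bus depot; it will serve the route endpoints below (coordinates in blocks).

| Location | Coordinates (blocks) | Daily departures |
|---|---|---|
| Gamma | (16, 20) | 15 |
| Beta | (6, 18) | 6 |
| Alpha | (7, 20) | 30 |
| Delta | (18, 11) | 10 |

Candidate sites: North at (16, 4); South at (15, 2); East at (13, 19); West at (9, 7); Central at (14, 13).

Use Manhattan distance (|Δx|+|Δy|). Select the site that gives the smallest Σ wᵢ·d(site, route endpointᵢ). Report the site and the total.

Total weighted distance at each candidate:
  North (16, 4): total = 1224
  South (15, 2): total = 1335
  East (13, 19): total = 448
  West (9, 7): total = 964
  Central (14, 13): total = 693
Minimum is at East with total 448 blocks.

East, total 448 blocks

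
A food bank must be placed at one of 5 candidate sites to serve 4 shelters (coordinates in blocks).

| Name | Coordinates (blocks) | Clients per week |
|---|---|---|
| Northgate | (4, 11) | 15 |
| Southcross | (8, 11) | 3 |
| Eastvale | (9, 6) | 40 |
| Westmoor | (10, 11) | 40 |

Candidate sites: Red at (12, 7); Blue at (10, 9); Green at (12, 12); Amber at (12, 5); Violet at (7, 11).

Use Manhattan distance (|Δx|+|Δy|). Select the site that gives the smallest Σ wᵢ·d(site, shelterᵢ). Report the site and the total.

Blue, total 372 blocks

Total weighted distance at each candidate:
  Red (12, 7): total = 604
  Blue (10, 9): total = 372
  Green (12, 12): total = 630
  Amber (12, 5): total = 720
  Violet (7, 11): total = 448
Minimum is at Blue with total 372 blocks.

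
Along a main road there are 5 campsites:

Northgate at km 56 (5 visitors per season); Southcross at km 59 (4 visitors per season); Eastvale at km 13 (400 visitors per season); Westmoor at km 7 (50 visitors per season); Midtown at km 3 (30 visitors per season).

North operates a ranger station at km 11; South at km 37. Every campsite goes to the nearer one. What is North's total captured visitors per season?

480

The indifferent point is the midpoint (11+37)/2 = 24; campsites left of it (closer to North at 11) go to North, those right go to South.
  Midtown at 3 (w=30) → North
  Westmoor at 7 (w=50) → North
  Eastvale at 13 (w=400) → North
  Northgate at 56 (w=5) → South
  Southcross at 59 (w=4) → South
North captures 480; South captures 9.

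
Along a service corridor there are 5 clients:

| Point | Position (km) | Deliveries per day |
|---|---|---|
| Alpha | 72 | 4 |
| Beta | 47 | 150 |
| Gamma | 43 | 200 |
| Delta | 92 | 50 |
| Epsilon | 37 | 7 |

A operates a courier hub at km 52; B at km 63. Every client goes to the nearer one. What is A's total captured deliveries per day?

357

The indifferent point is the midpoint (52+63)/2 = 57.5; clients left of it (closer to A at 52) go to A, those right go to B.
  Epsilon at 37 (w=7) → A
  Gamma at 43 (w=200) → A
  Beta at 47 (w=150) → A
  Alpha at 72 (w=4) → B
  Delta at 92 (w=50) → B
A captures 357; B captures 54.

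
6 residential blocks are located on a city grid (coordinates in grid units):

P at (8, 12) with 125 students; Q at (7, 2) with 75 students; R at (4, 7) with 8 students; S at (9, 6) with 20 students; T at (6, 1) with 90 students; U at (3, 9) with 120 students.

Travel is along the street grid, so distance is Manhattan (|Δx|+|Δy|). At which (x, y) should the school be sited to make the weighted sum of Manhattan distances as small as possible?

Manhattan distance separates: Σwᵢ(|x−xᵢ|+|y−yᵢ|) = Σwᵢ|x−xᵢ| + Σwᵢ|y−yᵢ|, so x and y are optimised independently as 1-D weighted medians.
Total weight W = 438; half = 219.
x-coordinate, sorted with cumulative weight:
  x=3 (U, w=120) cum 120
  x=4 (R, w=8) cum 128
  x=6 (T, w=90) cum 218
  x=7 (Q, w=75) cum 293  ← median
  x=8 (P, w=125) cum 418
  x=9 (S, w=20) cum 438
⇒ x* = 7
y-coordinate, sorted with cumulative weight:
  y=1 (T, w=90) cum 90
  y=2 (Q, w=75) cum 165
  y=6 (S, w=20) cum 185
  y=7 (R, w=8) cum 193
  y=9 (U, w=120) cum 313  ← median
  y=12 (P, w=125) cum 438
⇒ y* = 9

(7, 9)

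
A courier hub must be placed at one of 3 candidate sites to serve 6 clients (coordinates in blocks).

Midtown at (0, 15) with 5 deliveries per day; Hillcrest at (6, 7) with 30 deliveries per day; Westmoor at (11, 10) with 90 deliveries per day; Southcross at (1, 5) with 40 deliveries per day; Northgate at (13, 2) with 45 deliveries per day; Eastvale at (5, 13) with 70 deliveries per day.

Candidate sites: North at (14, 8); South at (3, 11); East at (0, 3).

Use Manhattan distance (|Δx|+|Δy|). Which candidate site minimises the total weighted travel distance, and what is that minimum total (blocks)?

South, total 2510 blocks

Total weighted distance at each candidate:
  North (14, 8): total = 2760
  South (3, 11): total = 2510
  East (0, 3): total = 3780
Minimum is at South with total 2510 blocks.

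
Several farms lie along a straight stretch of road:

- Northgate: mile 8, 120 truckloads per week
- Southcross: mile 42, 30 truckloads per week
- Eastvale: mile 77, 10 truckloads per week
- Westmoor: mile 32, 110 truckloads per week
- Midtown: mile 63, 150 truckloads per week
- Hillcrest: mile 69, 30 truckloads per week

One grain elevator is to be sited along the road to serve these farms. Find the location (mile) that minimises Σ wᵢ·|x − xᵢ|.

x = 32

For a sum of weighted absolute distances on a line, the optimum is the weighted median (not the mean). Total weight W = 450; half-weight = 225.
Sort by position and accumulate weight:
  mile 8 (Northgate, w=120) → cum 120
  mile 32 (Westmoor, w=110) → cum 230  ≥ 225 → median here
  mile 42 (Southcross, w=30) → cum 260
  mile 63 (Midtown, w=150) → cum 410
  mile 69 (Hillcrest, w=30) → cum 440
  mile 77 (Eastvale, w=10) → cum 450
Optimal location: mile 32.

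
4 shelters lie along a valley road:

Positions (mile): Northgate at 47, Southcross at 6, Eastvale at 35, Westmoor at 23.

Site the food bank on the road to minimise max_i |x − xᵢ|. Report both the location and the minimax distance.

location 26.5, max distance 20.5

The 1-center on a line is the midpoint of the two extreme points: leftmost at 6, rightmost at 47.
Optimal location = (6 + 47)/2 = 26.5; maximum distance = (47 − 6)/2 = 20.5.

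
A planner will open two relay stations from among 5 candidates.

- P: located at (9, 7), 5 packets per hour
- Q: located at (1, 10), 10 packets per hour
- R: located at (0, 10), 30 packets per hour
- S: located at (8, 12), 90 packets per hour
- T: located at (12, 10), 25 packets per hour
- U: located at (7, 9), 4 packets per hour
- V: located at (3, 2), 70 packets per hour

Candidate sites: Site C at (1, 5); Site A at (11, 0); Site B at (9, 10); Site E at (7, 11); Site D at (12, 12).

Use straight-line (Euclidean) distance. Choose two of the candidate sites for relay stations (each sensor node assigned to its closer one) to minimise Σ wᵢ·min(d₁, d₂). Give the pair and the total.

Evaluate every pair (each demand assigned to the nearer of the two):
  {Site C, Site E}: total = 740.5
  {Site C, Site B}: total = 755.5
  {Site C, Site D}: total = 917.8
  {Site A, Site E}: total = 1135.3
  {Site E, Site D}: total = 1170.0
  {Site B, Site E}: total = 1187.7
  {Site A, Site B}: total = 1227.4
  {Site B, Site D}: total = 1325.2
  {Site A, Site D}: total = 1516.5
  {Site C, Site A}: total = 1662.8
Best pair: {Site C, Site E} with total 740.5.

{Site C, Site E}, total 740.5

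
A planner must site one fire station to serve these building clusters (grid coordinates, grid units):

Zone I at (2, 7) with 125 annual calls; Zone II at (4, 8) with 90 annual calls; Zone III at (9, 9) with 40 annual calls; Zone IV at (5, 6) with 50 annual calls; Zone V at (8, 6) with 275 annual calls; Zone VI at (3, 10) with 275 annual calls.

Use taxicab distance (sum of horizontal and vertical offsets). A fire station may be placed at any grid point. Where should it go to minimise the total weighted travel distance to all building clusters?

(4, 7)

Manhattan distance separates: Σwᵢ(|x−xᵢ|+|y−yᵢ|) = Σwᵢ|x−xᵢ| + Σwᵢ|y−yᵢ|, so x and y are optimised independently as 1-D weighted medians.
Total weight W = 855; half = 427.5.
x-coordinate, sorted with cumulative weight:
  x=2 (Zone I, w=125) cum 125
  x=3 (Zone VI, w=275) cum 400
  x=4 (Zone II, w=90) cum 490  ← median
  x=5 (Zone IV, w=50) cum 540
  x=8 (Zone V, w=275) cum 815
  x=9 (Zone III, w=40) cum 855
⇒ x* = 4
y-coordinate, sorted with cumulative weight:
  y=6 (Zone IV, w=50) cum 50
  y=6 (Zone V, w=275) cum 325
  y=7 (Zone I, w=125) cum 450  ← median
  y=8 (Zone II, w=90) cum 540
  y=9 (Zone III, w=40) cum 580
  y=10 (Zone VI, w=275) cum 855
⇒ y* = 7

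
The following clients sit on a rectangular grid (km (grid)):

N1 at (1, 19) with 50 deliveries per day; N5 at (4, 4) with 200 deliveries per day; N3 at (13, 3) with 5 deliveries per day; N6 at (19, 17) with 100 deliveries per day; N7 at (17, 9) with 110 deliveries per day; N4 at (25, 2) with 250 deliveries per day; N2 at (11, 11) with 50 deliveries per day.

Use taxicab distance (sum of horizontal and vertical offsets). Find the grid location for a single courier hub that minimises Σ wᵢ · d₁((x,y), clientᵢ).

Manhattan distance separates: Σwᵢ(|x−xᵢ|+|y−yᵢ|) = Σwᵢ|x−xᵢ| + Σwᵢ|y−yᵢ|, so x and y are optimised independently as 1-D weighted medians.
Total weight W = 765; half = 382.5.
x-coordinate, sorted with cumulative weight:
  x=1 (N1, w=50) cum 50
  x=4 (N5, w=200) cum 250
  x=11 (N2, w=50) cum 300
  x=13 (N3, w=5) cum 305
  x=17 (N7, w=110) cum 415  ← median
  x=19 (N6, w=100) cum 515
  x=25 (N4, w=250) cum 765
⇒ x* = 17
y-coordinate, sorted with cumulative weight:
  y=2 (N4, w=250) cum 250
  y=3 (N3, w=5) cum 255
  y=4 (N5, w=200) cum 455  ← median
  y=9 (N7, w=110) cum 565
  y=11 (N2, w=50) cum 615
  y=17 (N6, w=100) cum 715
  y=19 (N1, w=50) cum 765
⇒ y* = 4

(17, 4)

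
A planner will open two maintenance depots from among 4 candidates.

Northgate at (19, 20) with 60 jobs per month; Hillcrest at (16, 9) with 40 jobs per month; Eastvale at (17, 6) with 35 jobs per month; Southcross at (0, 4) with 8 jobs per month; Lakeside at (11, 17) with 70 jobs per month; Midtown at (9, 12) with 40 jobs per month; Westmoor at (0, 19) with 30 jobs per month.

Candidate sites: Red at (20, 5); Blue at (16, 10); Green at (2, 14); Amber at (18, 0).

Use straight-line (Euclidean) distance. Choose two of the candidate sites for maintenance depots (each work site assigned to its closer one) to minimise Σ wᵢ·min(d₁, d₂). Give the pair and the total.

{Blue, Green}, total 1947.2

Evaluate every pair (each demand assigned to the nearer of the two):
  {Blue, Green}: total = 1947.2
  {Red, Blue}: total = 2357.9
  {Blue, Amber}: total = 2391.5
  {Red, Green}: total = 2437.4
  {Green, Amber}: total = 2861.8
  {Red, Amber}: total = 3690.4
Best pair: {Blue, Green} with total 1947.2.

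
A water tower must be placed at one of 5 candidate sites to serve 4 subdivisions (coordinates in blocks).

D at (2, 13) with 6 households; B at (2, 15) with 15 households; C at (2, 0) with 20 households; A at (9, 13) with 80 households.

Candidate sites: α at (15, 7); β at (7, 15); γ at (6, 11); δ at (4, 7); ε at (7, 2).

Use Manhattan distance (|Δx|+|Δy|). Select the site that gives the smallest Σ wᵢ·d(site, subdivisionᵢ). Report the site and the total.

β, total 837 blocks

Total weighted distance at each candidate:
  α (15, 7): total = 1789
  β (7, 15): total = 837
  γ (6, 11): total = 856
  δ (4, 7): total = 1258
  ε (7, 2): total = 1546
Minimum is at β with total 837 blocks.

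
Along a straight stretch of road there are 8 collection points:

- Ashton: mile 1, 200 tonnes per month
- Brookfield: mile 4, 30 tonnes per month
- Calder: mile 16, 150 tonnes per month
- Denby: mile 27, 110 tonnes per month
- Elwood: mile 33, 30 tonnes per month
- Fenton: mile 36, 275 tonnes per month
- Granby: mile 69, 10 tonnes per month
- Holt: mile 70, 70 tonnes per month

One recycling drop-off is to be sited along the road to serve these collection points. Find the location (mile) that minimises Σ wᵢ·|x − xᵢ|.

x = 27

For a sum of weighted absolute distances on a line, the optimum is the weighted median (not the mean). Total weight W = 875; half-weight = 437.5.
Sort by position and accumulate weight:
  mile 1 (Ashton, w=200) → cum 200
  mile 4 (Brookfield, w=30) → cum 230
  mile 16 (Calder, w=150) → cum 380
  mile 27 (Denby, w=110) → cum 490  ≥ 437.5 → median here
  mile 33 (Elwood, w=30) → cum 520
  mile 36 (Fenton, w=275) → cum 795
  mile 69 (Granby, w=10) → cum 805
  mile 70 (Holt, w=70) → cum 875
Optimal location: mile 27.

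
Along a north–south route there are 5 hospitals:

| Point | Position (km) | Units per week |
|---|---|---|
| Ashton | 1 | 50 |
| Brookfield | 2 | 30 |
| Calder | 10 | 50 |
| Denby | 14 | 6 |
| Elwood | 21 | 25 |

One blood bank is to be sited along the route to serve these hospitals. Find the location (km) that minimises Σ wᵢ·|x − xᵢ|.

x = 10

For a sum of weighted absolute distances on a line, the optimum is the weighted median (not the mean). Total weight W = 161; half-weight = 80.5.
Sort by position and accumulate weight:
  km 1 (Ashton, w=50) → cum 50
  km 2 (Brookfield, w=30) → cum 80
  km 10 (Calder, w=50) → cum 130  ≥ 80.5 → median here
  km 14 (Denby, w=6) → cum 136
  km 21 (Elwood, w=25) → cum 161
Optimal location: km 10.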